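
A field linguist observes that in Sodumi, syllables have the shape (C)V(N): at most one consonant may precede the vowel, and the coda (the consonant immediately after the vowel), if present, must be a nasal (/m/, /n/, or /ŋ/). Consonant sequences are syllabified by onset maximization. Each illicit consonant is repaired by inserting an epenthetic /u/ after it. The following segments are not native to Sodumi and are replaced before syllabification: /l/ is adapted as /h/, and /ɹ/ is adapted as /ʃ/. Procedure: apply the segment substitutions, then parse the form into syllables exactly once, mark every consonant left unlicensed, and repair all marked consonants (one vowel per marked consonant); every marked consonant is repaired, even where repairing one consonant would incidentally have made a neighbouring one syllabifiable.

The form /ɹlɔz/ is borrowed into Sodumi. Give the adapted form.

Substitution: /ɹ/ → /ʃ/, /l/ → /h/, giving /ʃhɔz/.
Under (C)V(N), the unsyllabifiable consonants are /ʃ/, /z/ (only a nasal (/m/, /n/, or /ŋ/) is licensed in coda position; onsets are limited to one consonant).
Inserting the epenthetic vowel yields /ʃ/ → /ʃu/, /z/ → /zu/.

ʃuhɔzu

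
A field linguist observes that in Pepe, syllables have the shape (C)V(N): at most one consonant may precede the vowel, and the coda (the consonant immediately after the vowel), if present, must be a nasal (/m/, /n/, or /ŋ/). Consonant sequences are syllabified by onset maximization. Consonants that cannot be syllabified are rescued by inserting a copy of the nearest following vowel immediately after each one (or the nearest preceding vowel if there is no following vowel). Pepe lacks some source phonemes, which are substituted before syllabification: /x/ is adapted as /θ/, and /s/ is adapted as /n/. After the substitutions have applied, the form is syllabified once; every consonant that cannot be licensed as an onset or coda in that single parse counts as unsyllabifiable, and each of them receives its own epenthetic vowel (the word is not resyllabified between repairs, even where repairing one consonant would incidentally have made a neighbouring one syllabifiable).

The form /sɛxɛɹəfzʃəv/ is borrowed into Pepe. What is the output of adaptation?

nɛθɛɹəfəzəʃəvə

Substitution: /s/ → /n/, /x/ → /θ/, giving /nɛθɛɹəfzʃəv/.
The consonants /f/, /z/, /v/ cannot be parsed into a legal (C)V(N) syllable (only a nasal (/m/, /n/, or /ŋ/) is licensed in coda position; onsets are limited to one consonant).
Each unlicensed consonant becomes the onset of a new syllable: /f/ → /fə/, /z/ → /zə/, /v/ → /və/.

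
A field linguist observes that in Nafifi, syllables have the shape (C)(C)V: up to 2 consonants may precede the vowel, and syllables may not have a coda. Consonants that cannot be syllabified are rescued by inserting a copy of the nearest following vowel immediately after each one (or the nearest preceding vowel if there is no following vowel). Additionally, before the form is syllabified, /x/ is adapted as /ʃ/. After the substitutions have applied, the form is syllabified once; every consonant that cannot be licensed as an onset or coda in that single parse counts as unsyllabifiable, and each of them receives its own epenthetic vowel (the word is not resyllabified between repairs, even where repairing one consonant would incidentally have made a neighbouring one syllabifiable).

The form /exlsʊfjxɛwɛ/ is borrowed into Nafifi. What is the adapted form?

eʃʊlsʊfɛjʃɛwɛ

Substitution: /x/ → /ʃ/, giving /eʃlsʊfjʃɛwɛ/.
Under (C)(C)V, the unsyllabifiable consonants are /ʃ/, /f/ (no codas are permitted; onsets may contain at most 2 consonants).
Epenthesis after each stranded consonant: /ʃ/ → /ʃʊ/, /f/ → /fɛ/.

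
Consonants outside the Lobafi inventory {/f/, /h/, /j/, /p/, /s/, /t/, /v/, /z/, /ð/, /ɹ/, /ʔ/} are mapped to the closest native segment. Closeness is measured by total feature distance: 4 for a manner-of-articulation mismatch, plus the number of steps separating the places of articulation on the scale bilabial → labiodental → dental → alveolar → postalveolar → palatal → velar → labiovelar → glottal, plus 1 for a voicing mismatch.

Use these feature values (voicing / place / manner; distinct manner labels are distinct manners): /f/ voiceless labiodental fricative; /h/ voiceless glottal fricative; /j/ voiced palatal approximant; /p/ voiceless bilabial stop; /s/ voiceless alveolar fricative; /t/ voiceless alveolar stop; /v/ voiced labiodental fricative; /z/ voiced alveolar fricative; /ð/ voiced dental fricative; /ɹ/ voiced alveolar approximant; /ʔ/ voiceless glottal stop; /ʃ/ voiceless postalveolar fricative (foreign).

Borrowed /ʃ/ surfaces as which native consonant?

/s/ is closest: same manner (fricative), place distance 1 (postalveolar→alveolar), same voicing; total 1. Next closest is /z/ at distance 2.

s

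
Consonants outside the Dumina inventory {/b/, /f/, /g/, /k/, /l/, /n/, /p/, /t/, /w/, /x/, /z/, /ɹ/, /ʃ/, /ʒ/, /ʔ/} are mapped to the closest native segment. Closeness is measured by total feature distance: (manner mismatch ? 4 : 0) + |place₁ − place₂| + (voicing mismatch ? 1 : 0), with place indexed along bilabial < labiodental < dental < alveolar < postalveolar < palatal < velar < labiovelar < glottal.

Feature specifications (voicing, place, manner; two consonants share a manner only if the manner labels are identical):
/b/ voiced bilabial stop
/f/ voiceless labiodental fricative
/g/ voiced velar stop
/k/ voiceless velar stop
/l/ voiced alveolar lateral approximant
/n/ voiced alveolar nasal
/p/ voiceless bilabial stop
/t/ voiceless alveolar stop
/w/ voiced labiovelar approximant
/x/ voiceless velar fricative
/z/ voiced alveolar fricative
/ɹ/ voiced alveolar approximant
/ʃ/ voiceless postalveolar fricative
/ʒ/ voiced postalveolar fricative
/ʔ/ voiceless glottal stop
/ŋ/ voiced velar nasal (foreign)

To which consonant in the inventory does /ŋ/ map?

n

/n/ is closest: same manner (nasal), place distance 3 (velar→alveolar), same voicing; total 3. Next closest is /g/ at distance 4.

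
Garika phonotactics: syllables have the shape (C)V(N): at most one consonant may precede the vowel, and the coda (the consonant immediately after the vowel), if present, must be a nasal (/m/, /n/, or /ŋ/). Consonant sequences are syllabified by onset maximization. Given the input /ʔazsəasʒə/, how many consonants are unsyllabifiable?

2

Under (C)V(N), the unsyllabifiable consonants are /z/, /s/ (only a nasal (/m/, /n/, or /ŋ/) is licensed in coda position; onsets are limited to one consonant).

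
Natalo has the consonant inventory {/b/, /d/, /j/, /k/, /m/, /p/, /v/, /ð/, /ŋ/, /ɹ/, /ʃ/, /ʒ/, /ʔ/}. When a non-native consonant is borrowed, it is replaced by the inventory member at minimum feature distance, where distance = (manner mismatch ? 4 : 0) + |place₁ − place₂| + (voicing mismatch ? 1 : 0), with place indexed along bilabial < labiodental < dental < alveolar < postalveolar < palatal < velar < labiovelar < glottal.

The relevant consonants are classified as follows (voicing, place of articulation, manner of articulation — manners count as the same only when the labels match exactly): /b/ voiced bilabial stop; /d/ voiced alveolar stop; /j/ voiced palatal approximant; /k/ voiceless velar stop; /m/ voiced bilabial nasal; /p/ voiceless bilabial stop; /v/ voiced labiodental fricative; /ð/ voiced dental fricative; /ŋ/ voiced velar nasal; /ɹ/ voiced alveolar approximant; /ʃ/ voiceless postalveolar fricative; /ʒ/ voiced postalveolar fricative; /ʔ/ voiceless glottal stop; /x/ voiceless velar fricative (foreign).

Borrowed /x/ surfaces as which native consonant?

/ʃ/ is closest: same manner (fricative), place distance 2 (velar→postalveolar), same voicing; total 2. Next closest is /ʒ/ at distance 3.

ʃ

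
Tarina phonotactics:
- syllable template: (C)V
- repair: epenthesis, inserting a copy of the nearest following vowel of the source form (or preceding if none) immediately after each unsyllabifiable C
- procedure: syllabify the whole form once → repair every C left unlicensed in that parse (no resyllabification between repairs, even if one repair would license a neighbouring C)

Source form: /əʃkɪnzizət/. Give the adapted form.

The consonants /ʃ/, /n/, /t/ cannot be parsed into a legal (C)V syllable (no codas are permitted; onsets are limited to one consonant).
Epenthesis after each stranded consonant: /ʃ/ → /ʃɪ/, /n/ → /ni/, /t/ → /tə/.

əʃɪkɪnizizətə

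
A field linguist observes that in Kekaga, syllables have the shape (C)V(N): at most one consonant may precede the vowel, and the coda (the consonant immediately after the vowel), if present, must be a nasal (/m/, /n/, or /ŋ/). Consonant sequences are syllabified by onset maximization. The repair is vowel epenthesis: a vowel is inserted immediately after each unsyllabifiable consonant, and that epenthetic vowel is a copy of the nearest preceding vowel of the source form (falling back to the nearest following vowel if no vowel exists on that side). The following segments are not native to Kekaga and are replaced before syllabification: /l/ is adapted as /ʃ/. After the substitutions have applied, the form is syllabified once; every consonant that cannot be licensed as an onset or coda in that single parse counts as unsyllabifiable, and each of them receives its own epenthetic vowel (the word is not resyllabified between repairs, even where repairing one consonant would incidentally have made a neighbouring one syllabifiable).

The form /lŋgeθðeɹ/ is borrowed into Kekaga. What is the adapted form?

Substitution: /l/ → /ʃ/, giving /ʃŋgeθðeɹ/.
Under (C)V(N), the unsyllabifiable consonants are /ʃ/, /ŋ/, /θ/, /ɹ/ (only a nasal (/m/, /n/, or /ŋ/) is licensed in coda position; onsets are limited to one consonant).
Epenthesis after each stranded consonant: /ʃ/ → /ʃe/, /ŋ/ → /ŋe/, /θ/ → /θe/, /ɹ/ → /ɹe/.

ʃeŋegeθeðeɹe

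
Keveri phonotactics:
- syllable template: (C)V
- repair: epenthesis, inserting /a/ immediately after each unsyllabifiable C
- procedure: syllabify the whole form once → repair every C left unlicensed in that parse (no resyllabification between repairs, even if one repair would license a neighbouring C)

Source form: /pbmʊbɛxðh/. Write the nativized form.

Under (C)V, the unsyllabifiable consonants are /p/, /b/, /x/, /ð/, /h/ (no codas are permitted; onsets are limited to one consonant).
Each unlicensed consonant becomes the onset of a new syllable: /p/ → /pa/, /b/ → /ba/, /x/ → /xa/, /ð/ → /ða/, /h/ → /ha/.

pabamʊbɛxaðaha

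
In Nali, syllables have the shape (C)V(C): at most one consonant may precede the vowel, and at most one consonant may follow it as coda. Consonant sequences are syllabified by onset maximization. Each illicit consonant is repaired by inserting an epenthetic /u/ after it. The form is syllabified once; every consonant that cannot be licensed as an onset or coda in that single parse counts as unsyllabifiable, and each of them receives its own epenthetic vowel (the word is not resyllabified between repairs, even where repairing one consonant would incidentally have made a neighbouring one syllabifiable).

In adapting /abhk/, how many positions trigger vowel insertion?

2

The unsyllabifiable consonants are /h/, /k/; each receives one epenthetic vowel.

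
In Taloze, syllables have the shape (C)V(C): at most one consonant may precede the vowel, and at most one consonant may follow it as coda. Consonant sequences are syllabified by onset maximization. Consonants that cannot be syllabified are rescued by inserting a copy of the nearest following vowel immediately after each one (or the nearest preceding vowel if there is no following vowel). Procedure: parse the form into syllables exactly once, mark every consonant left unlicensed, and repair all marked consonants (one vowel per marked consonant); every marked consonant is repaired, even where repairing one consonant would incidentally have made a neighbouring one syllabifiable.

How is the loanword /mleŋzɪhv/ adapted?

Under (C)V(C), the unsyllabifiable consonants are /m/, /v/ (at most one coda consonant is licensed; onsets are limited to one consonant).
Inserting the epenthetic vowel yields /m/ → /me/, /v/ → /vɪ/.

meleŋzɪhvɪ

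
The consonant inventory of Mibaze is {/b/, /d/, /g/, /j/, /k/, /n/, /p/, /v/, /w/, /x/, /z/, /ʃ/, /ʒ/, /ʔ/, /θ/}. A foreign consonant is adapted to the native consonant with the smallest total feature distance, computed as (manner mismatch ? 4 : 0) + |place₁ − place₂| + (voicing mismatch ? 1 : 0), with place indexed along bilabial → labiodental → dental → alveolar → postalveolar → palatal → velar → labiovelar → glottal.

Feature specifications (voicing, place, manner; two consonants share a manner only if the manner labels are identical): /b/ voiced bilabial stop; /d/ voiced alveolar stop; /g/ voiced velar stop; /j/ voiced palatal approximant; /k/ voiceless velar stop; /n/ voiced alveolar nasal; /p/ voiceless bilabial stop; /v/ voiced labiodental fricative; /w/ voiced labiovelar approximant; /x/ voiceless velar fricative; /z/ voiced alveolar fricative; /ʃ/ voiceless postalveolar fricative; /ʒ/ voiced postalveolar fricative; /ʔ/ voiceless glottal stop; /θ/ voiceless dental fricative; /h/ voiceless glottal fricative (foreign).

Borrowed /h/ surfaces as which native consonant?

x

/x/ is closest: same manner (fricative), place distance 2 (glottal→velar), same voicing; total 2. Next closest is /ʃ/ at distance 4.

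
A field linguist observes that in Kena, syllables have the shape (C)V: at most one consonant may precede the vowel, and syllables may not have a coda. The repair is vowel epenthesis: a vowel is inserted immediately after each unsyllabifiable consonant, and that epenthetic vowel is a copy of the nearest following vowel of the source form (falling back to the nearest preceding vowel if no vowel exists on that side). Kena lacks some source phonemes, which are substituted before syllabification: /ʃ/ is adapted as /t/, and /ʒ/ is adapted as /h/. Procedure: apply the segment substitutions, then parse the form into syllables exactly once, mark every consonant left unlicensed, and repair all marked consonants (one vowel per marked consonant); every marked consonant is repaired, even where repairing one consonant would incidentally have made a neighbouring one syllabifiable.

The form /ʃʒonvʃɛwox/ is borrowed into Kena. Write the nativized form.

Substitution: /ʃ/ → /t/, /ʒ/ → /h/, giving /thonvtɛwox/.
Syllabifying with onset maximization leaves /t/, /n/, /v/, /x/ stranded (no codas are permitted; onsets are limited to one consonant).
Epenthesis after each stranded consonant: /t/ → /to/, /n/ → /nɛ/, /v/ → /vɛ/, /x/ → /xo/.

tohonɛvɛtɛwoxo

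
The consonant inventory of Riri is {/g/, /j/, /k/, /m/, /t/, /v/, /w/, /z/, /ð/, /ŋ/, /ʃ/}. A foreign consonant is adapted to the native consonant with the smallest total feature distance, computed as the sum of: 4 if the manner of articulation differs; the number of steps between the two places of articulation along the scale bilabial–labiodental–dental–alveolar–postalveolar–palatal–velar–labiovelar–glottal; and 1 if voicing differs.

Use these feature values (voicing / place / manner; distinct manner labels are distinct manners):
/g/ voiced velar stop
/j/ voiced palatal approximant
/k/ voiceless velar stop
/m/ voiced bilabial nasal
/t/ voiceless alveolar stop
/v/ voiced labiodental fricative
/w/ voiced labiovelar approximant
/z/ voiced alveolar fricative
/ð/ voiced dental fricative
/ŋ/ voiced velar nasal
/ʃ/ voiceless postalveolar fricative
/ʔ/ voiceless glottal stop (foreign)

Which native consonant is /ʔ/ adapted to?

/k/ is closest: same manner (stop), place distance 2 (glottal→velar), same voicing; total 2. Next closest is /g/ at distance 3.

k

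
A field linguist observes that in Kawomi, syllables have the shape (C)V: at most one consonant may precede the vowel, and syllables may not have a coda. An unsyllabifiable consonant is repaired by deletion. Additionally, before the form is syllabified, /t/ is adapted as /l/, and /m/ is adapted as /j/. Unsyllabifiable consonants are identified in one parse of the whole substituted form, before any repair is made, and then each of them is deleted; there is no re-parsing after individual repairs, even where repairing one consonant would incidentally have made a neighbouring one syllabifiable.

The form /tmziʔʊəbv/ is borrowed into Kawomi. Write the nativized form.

Substitution: /t/ → /l/, /m/ → /j/, giving /ljziʔʊəbv/.
Syllabifying with onset maximization leaves /l/, /j/, /b/, /v/ stranded (no codas are permitted; onsets are limited to one consonant).
Deleting the stranded consonants removes /l/, /j/, /b/, /v/.

ziʔʊə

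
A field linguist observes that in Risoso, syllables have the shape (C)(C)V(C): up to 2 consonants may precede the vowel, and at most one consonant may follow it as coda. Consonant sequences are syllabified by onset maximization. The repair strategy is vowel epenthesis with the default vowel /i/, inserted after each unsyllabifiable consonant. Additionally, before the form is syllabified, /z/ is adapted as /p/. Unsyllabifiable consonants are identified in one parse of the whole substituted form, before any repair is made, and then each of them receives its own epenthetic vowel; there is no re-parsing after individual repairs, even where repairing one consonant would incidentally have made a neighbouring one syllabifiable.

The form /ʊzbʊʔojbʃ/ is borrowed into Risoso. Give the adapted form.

Substitution: /z/ → /p/, giving /ʊpbʊʔojbʃ/.
Syllabifying with onset maximization leaves /b/, /ʃ/ stranded (at most one coda consonant is licensed; onsets may contain at most 2 consonants).
Inserting the epenthetic vowel yields /b/ → /bi/, /ʃ/ → /ʃi/.

ʊpbʊʔojbiʃi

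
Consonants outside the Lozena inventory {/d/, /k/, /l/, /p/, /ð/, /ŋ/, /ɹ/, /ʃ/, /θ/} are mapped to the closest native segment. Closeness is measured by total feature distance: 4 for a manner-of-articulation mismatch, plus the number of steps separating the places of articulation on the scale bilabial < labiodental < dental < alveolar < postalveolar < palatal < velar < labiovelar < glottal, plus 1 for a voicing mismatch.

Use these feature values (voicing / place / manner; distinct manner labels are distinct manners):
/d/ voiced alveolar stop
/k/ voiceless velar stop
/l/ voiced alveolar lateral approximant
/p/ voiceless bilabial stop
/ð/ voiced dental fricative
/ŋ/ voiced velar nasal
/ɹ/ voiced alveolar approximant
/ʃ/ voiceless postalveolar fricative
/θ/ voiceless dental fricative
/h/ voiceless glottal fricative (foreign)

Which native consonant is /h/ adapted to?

ʃ

/ʃ/ is closest: same manner (fricative), place distance 4 (glottal→postalveolar), same voicing; total 4. Next closest is /k/ at distance 6.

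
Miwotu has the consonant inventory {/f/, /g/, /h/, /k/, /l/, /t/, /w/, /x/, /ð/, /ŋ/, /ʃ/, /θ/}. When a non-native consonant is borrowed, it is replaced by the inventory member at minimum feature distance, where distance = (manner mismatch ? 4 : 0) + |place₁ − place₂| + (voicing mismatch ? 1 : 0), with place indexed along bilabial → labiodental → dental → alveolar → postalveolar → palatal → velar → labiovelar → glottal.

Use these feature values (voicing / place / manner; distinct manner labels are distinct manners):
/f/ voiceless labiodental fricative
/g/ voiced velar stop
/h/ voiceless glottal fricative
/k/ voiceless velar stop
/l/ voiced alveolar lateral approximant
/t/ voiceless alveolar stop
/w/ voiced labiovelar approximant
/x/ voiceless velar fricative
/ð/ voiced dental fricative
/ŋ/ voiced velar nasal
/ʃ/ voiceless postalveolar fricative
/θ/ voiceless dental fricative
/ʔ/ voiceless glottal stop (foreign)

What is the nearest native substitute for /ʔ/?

/k/ is closest: same manner (stop), place distance 2 (glottal→velar), same voicing; total 2. Next closest is /g/ at distance 3.

k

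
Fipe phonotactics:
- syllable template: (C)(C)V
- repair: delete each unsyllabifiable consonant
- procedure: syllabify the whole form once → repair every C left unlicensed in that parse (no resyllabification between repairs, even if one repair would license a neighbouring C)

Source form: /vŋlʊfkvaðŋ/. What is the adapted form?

The consonants /v/, /f/, /ð/, /ŋ/ cannot be parsed into a legal (C)(C)V syllable (no codas are permitted; onsets may contain at most 2 consonants).
Deletion applies to /v/, /f/, /ð/, /ŋ/.

ŋlʊkva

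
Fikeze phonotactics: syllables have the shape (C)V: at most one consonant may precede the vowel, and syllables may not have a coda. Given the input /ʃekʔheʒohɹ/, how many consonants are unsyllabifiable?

4

The consonants /k/, /ʔ/, /h/, /ɹ/ cannot be parsed into a legal (C)V syllable (no codas are permitted; onsets are limited to one consonant).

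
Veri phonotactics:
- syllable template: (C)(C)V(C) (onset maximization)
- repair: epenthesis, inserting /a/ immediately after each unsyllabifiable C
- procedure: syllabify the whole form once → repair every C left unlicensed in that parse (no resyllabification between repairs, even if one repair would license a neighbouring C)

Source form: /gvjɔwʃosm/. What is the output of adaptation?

gavjɔwʃosma

Under (C)(C)V(C), the unsyllabifiable consonants are /g/, /m/ (at most one coda consonant is licensed; onsets may contain at most 2 consonants).
Epenthesis after each stranded consonant: /g/ → /ga/, /m/ → /ma/.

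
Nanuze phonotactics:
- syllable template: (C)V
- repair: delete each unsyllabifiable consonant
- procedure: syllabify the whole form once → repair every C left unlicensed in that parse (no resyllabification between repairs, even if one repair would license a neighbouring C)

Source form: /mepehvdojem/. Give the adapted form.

mepedoje

Under (C)V, the unsyllabifiable consonants are /h/, /v/, /m/ (no codas are permitted; onsets are limited to one consonant).
Deleting the stranded consonants removes /h/, /v/, /m/.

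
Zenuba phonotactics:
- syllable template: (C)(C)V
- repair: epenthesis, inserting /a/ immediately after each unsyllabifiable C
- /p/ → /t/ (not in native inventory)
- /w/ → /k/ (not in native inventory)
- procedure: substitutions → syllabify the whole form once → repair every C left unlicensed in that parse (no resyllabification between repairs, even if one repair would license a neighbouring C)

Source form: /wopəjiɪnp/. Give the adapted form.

kotəjiɪnata

Substitution: /w/ → /k/, /p/ → /t/, giving /kotəjiɪnt/.
Syllabifying with onset maximization leaves /n/, /t/ stranded (no codas are permitted; onsets may contain at most 2 consonants).
Epenthesis after each stranded consonant: /n/ → /na/, /t/ → /ta/.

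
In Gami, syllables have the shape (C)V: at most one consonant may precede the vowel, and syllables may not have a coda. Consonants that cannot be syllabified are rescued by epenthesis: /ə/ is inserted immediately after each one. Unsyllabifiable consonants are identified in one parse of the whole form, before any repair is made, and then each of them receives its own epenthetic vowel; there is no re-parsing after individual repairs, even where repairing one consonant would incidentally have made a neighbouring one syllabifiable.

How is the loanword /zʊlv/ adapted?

Syllabifying with onset maximization leaves /l/, /v/ stranded (no codas are permitted; onsets are limited to one consonant).
Inserting the epenthetic vowel yields /l/ → /lə/, /v/ → /və/.

zʊləvə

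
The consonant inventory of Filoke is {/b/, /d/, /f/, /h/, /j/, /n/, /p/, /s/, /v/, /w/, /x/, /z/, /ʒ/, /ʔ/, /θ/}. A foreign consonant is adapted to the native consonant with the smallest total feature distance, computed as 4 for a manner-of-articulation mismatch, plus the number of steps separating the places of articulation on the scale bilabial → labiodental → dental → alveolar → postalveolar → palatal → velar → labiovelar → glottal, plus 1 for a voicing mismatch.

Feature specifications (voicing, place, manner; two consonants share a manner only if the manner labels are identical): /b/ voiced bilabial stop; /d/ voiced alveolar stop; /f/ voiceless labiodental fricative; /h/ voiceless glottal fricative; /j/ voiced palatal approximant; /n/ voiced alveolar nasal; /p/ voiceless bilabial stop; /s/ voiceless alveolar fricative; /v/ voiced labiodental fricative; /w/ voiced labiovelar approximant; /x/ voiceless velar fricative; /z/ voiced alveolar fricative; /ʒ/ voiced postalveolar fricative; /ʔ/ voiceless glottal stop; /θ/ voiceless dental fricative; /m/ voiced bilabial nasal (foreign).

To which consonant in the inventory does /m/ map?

n

/n/ is closest: same manner (nasal), place distance 3 (bilabial→alveolar), same voicing; total 3. Next closest is /b/ at distance 4.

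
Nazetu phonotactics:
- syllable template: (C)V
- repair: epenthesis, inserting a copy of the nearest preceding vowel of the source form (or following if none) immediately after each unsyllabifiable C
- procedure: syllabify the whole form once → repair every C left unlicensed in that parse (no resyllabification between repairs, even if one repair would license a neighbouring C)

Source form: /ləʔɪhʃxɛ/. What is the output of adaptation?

ləʔɪhɪʃɪxɛ

Syllabifying with onset maximization leaves /h/, /ʃ/ stranded (no codas are permitted; onsets are limited to one consonant).
Each unlicensed consonant becomes the onset of a new syllable: /h/ → /hɪ/, /ʃ/ → /ʃɪ/.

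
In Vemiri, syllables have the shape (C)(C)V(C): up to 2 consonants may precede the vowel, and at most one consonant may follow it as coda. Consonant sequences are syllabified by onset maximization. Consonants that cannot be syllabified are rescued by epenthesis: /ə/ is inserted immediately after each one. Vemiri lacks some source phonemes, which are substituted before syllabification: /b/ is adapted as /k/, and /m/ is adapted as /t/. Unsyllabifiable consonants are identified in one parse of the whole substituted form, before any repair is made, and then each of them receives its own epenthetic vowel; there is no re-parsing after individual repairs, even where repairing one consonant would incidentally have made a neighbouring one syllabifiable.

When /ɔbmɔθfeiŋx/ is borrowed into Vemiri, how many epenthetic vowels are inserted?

1

After substitution the input is /ɔktɔθfeiŋx/.
The unsyllabifiable consonants are /x/; each receives one epenthetic vowel.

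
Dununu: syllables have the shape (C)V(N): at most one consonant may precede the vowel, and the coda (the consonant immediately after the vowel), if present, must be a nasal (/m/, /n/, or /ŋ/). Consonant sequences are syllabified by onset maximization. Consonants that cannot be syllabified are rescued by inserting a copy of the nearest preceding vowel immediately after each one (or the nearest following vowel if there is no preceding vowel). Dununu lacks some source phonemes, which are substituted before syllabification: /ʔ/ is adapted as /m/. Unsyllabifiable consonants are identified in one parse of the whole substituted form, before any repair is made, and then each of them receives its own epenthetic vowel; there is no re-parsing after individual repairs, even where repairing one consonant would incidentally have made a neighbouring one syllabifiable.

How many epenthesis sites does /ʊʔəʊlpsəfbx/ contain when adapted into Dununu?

After substitution the input is /ʊməʊlpsəfbx/.
The unsyllabifiable consonants are /l/, /p/, /f/, /b/, /x/; each receives one epenthetic vowel.

5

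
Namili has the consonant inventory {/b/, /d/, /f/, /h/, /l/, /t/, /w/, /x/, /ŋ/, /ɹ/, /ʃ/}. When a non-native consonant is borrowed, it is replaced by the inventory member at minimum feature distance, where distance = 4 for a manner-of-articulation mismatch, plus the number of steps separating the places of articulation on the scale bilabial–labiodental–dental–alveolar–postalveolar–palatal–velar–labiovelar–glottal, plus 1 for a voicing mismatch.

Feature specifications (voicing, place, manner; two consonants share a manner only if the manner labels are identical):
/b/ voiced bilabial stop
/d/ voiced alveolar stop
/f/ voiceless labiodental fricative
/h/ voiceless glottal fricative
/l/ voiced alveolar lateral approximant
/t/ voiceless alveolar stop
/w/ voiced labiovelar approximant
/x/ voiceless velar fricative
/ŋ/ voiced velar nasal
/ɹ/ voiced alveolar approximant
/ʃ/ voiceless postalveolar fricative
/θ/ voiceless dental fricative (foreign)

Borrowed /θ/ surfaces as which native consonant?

/f/ is closest: same manner (fricative), place distance 1 (dental→labiodental), same voicing; total 1. Next closest is /ʃ/ at distance 2.

f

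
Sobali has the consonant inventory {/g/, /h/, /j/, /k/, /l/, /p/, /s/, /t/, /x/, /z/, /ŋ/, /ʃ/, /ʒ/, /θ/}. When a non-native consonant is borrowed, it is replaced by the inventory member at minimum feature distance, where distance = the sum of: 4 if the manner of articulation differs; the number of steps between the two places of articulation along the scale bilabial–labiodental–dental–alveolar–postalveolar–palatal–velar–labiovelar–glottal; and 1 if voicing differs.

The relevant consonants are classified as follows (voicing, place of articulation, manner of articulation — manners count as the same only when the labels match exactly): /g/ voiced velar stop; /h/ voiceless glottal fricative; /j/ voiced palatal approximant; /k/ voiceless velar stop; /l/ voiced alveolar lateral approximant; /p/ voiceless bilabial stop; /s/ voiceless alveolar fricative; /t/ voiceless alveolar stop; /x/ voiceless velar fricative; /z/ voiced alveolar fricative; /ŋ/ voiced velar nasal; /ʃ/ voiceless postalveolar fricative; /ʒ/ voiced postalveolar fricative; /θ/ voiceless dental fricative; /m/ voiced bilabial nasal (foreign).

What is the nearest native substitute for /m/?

/p/ is closest: manner differs (nasal→stop, +4), place distance 0 (bilabial→bilabial), voicing differs (+1); total 5. Next closest is /ŋ/ at distance 6.

p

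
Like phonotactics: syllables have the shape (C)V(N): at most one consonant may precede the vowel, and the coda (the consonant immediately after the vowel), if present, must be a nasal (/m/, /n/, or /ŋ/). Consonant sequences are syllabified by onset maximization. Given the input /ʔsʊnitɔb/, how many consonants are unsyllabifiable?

The consonants /ʔ/, /b/ cannot be parsed into a legal (C)V(N) syllable (only a nasal (/m/, /n/, or /ŋ/) is licensed in coda position; onsets are limited to one consonant).

2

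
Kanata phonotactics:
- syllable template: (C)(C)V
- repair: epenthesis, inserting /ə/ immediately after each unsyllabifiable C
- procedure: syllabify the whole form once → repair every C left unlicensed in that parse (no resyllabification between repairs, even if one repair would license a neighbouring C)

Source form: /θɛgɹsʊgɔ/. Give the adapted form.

Under (C)(C)V, the unsyllabifiable consonants are /g/ (no codas are permitted; onsets may contain at most 2 consonants).
Inserting the epenthetic vowel yields /g/ → /gə/.

θɛgəɹsʊgɔ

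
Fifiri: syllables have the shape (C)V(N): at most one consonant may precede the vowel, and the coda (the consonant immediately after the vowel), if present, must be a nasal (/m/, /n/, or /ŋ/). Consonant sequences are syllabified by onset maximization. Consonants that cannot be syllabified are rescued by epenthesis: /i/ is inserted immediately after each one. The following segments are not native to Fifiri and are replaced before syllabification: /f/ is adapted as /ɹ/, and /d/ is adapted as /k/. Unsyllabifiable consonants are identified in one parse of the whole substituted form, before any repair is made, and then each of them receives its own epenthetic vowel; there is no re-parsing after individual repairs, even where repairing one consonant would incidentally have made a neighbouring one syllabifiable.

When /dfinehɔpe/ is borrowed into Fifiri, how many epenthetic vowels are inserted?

1

After substitution the input is /kɹinehɔpe/.
The unsyllabifiable consonants are /k/; each receives one epenthetic vowel.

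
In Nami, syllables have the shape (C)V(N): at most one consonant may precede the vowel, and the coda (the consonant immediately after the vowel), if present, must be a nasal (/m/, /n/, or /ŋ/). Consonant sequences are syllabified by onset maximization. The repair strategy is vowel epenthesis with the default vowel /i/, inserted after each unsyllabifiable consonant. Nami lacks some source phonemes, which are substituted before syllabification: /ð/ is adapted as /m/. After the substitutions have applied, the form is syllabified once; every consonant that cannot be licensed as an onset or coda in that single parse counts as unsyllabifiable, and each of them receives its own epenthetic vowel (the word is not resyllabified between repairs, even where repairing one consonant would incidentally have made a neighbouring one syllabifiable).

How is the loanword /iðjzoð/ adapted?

imjizom

Substitution: /ð/ → /m/, giving /imjzom/.
Syllabifying with onset maximization leaves /j/ stranded (only a nasal (/m/, /n/, or /ŋ/) is licensed in coda position; onsets are limited to one consonant).
Each unlicensed consonant becomes the onset of a new syllable: /j/ → /ji/.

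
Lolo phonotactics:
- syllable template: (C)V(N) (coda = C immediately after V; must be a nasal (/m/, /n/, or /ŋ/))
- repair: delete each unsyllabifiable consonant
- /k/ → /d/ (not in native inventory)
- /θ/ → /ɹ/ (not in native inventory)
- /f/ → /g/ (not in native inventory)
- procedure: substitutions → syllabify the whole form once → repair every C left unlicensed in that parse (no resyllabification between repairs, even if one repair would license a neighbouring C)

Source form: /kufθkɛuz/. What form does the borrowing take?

dudɛu

Substitution: /k/ → /d/, /f/ → /g/, /θ/ → /ɹ/, giving /dugɹdɛuz/.
The consonants /g/, /ɹ/, /z/ cannot be parsed into a legal (C)V(N) syllable (only a nasal (/m/, /n/, or /ŋ/) is licensed in coda position; onsets are limited to one consonant).
Deletion applies to /g/, /ɹ/, /z/.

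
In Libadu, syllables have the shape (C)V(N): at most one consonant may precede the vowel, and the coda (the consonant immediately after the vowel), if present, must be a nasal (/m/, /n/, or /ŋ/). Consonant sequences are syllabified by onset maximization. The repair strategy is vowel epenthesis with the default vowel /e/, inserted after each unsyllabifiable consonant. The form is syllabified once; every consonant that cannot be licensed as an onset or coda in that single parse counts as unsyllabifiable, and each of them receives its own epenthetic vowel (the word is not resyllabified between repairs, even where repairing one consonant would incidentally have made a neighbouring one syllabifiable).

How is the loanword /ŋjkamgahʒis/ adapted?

ŋejekamgaheʒise

Under (C)V(N), the unsyllabifiable consonants are /ŋ/, /j/, /h/, /s/ (only a nasal (/m/, /n/, or /ŋ/) is licensed in coda position; onsets are limited to one consonant).
Inserting the epenthetic vowel yields /ŋ/ → /ŋe/, /j/ → /je/, /h/ → /he/, /s/ → /se/.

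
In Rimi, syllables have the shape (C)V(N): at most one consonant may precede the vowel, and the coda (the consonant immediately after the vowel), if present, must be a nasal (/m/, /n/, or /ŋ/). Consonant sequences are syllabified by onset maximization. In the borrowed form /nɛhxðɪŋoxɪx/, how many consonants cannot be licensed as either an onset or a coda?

3

The consonants /h/, /x/, /x/ cannot be parsed into a legal (C)V(N) syllable (only a nasal (/m/, /n/, or /ŋ/) is licensed in coda position; onsets are limited to one consonant).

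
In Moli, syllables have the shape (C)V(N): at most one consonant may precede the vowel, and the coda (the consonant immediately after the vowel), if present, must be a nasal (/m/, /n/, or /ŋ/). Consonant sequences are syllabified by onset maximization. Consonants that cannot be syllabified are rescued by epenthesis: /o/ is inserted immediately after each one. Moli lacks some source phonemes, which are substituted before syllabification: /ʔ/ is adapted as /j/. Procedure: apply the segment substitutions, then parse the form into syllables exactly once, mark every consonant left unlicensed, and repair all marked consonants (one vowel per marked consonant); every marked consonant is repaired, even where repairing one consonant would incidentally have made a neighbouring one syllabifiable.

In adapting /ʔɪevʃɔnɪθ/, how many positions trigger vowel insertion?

2

After substitution the input is /jɪevʃɔnɪθ/.
The unsyllabifiable consonants are /v/, /θ/; each receives one epenthetic vowel.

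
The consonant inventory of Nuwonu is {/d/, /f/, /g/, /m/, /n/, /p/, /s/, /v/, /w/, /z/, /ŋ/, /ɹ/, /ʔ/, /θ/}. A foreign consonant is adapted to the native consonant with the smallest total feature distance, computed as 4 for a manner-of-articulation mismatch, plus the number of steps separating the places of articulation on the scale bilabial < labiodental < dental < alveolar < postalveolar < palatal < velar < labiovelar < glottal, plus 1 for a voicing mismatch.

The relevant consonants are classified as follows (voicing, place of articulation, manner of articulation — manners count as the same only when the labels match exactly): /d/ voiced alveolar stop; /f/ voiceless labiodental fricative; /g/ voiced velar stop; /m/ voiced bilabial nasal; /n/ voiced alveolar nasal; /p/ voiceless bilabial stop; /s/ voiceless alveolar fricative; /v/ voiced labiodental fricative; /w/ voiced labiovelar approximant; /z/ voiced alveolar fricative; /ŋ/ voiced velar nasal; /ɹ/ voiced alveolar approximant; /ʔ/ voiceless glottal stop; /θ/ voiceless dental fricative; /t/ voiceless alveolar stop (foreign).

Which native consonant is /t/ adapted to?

d

/d/ is closest: same manner (stop), place distance 0 (alveolar→alveolar), voicing differs (+1); total 1. Next closest is /p/ at distance 3.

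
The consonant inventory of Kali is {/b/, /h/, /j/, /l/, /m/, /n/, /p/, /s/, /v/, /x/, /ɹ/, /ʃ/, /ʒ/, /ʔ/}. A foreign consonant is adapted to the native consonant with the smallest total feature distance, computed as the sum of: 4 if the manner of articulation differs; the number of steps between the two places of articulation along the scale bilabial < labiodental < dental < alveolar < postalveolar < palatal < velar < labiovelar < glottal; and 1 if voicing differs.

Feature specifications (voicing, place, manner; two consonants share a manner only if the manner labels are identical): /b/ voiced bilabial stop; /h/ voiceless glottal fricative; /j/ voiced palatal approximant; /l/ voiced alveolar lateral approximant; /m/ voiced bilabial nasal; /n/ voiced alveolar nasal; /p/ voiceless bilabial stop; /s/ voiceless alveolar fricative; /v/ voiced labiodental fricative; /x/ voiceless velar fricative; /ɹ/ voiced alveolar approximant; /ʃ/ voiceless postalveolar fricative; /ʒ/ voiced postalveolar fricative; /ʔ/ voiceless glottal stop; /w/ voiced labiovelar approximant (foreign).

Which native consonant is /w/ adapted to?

j

/j/ is closest: same manner (approximant), place distance 2 (labiovelar→palatal), same voicing; total 2. Next closest is /ɹ/ at distance 4.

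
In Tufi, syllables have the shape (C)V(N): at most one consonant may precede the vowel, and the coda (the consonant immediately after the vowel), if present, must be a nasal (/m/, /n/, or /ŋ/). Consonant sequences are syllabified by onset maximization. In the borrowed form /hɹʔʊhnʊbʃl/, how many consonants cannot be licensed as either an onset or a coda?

6

Syllabifying with onset maximization leaves /h/, /ɹ/, /h/, /b/, /ʃ/, /l/ stranded (only a nasal (/m/, /n/, or /ŋ/) is licensed in coda position; onsets are limited to one consonant).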